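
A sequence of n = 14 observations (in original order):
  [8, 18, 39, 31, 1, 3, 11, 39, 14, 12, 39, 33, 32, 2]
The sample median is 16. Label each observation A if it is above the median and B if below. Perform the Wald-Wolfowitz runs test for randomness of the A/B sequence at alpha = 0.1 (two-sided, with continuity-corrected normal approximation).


Step 1: Compute median = 16; label A = above, B = below.
Labels in order: BAAABBBABBAAAB  (n_A = 7, n_B = 7)
Step 2: Count runs R = 7.
Step 3: Under H0 (random ordering), E[R] = 2*n_A*n_B/(n_A+n_B) + 1 = 2*7*7/14 + 1 = 8.0000.
        Var[R] = 2*n_A*n_B*(2*n_A*n_B - n_A - n_B) / ((n_A+n_B)^2 * (n_A+n_B-1)) = 8232/2548 = 3.2308.
        SD[R] = 1.7974.
Step 4: Continuity-corrected z = (R + 0.5 - E[R]) / SD[R] = (7 + 0.5 - 8.0000) / 1.7974 = -0.2782.
Step 5: Two-sided p-value via normal approximation = 2*(1 - Phi(|z|)) = 0.780879.
Step 6: alpha = 0.1. fail to reject H0.

R = 7, z = -0.2782, p = 0.780879, fail to reject H0.


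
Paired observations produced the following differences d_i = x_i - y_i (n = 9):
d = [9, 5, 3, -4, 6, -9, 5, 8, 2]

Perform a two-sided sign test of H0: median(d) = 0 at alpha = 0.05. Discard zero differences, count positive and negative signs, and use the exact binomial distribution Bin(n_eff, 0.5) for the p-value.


Step 1: Discard zero differences. Original n = 9; n_eff = number of nonzero differences = 9.
Nonzero differences (with sign): +9, +5, +3, -4, +6, -9, +5, +8, +2
Step 2: Count signs: positive = 7, negative = 2.
Step 3: Under H0: P(positive) = 0.5, so the number of positives S ~ Bin(9, 0.5).
Step 4: Two-sided exact p-value = sum of Bin(9,0.5) probabilities at or below the observed probability = 0.179688.
Step 5: alpha = 0.05. fail to reject H0.

n_eff = 9, pos = 7, neg = 2, p = 0.179688, fail to reject H0.


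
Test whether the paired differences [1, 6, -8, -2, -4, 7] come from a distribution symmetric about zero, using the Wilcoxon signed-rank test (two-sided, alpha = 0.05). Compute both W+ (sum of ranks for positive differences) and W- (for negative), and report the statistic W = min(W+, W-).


Step 1: Drop any zero differences (none here) and take |d_i|.
|d| = [1, 6, 8, 2, 4, 7]
Step 2: Midrank |d_i| (ties get averaged ranks).
ranks: |1|->1, |6|->4, |8|->6, |2|->2, |4|->3, |7|->5
Step 3: Attach original signs; sum ranks with positive sign and with negative sign.
W+ = 1 + 4 + 5 = 10
W- = 6 + 2 + 3 = 11
(Check: W+ + W- = 21 should equal n(n+1)/2 = 21.)
Step 4: Test statistic W = min(W+, W-) = 10.
Step 5: No ties, so the exact null distribution over the 2^6 = 64 sign assignments gives the two-sided p-value = 1.000000.
Step 6: alpha = 0.05. fail to reject H0.

W+ = 10, W- = 11, W = min = 10, p = 1.000000, fail to reject H0.


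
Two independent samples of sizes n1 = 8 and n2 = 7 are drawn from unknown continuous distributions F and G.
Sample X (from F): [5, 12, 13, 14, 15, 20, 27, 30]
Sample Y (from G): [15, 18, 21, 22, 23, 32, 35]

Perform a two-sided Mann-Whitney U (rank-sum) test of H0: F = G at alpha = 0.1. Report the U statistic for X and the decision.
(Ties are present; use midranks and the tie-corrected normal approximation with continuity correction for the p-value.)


Step 1: Combine and sort all 15 observations; assign midranks.
sorted (value, group): (5,X), (12,X), (13,X), (14,X), (15,X), (15,Y), (18,Y), (20,X), (21,Y), (22,Y), (23,Y), (27,X), (30,X), (32,Y), (35,Y)
ranks: 5->1, 12->2, 13->3, 14->4, 15->5.5, 15->5.5, 18->7, 20->8, 21->9, 22->10, 23->11, 27->12, 30->13, 32->14, 35->15
Step 2: Rank sum for X: R1 = 1 + 2 + 3 + 4 + 5.5 + 8 + 12 + 13 = 48.5.
Step 3: U_X = R1 - n1(n1+1)/2 = 48.5 - 8*9/2 = 48.5 - 36 = 12.5.
       U_Y = n1*n2 - U_X = 56 - 12.5 = 43.5.
Step 4: Ties are present, so use the tie-corrected normal approximation (with continuity correction) for the p-value.
Step 5: p-value = 0.082305; compare to alpha = 0.1. reject H0.

U_X = 12.5, p = 0.082305, reject H0 at alpha = 0.1.


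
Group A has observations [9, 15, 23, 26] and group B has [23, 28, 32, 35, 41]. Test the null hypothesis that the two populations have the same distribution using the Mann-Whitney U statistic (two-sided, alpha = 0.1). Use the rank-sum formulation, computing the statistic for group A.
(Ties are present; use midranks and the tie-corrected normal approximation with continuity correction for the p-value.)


Step 1: Combine and sort all 9 observations; assign midranks.
sorted (value, group): (9,X), (15,X), (23,X), (23,Y), (26,X), (28,Y), (32,Y), (35,Y), (41,Y)
ranks: 9->1, 15->2, 23->3.5, 23->3.5, 26->5, 28->6, 32->7, 35->8, 41->9
Step 2: Rank sum for X: R1 = 1 + 2 + 3.5 + 5 = 11.5.
Step 3: U_X = R1 - n1(n1+1)/2 = 11.5 - 4*5/2 = 11.5 - 10 = 1.5.
       U_Y = n1*n2 - U_X = 20 - 1.5 = 18.5.
Step 4: Ties are present, so use the tie-corrected normal approximation (with continuity correction) for the p-value.
Step 5: p-value = 0.049090; compare to alpha = 0.1. reject H0.

U_X = 1.5, p = 0.049090, reject H0 at alpha = 0.1.


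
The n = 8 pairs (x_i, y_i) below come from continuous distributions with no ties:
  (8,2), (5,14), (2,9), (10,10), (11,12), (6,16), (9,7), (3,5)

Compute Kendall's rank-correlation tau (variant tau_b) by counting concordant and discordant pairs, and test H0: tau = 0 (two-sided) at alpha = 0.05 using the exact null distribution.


Step 1: Enumerate the 28 unordered pairs (i,j) with i<j and classify each by sign(x_j-x_i) * sign(y_j-y_i).
  (1,2):dx=-3,dy=+12->D; (1,3):dx=-6,dy=+7->D; (1,4):dx=+2,dy=+8->C; (1,5):dx=+3,dy=+10->C
  (1,6):dx=-2,dy=+14->D; (1,7):dx=+1,dy=+5->C; (1,8):dx=-5,dy=+3->D; (2,3):dx=-3,dy=-5->C
  (2,4):dx=+5,dy=-4->D; (2,5):dx=+6,dy=-2->D; (2,6):dx=+1,dy=+2->C; (2,7):dx=+4,dy=-7->D
  (2,8):dx=-2,dy=-9->C; (3,4):dx=+8,dy=+1->C; (3,5):dx=+9,dy=+3->C; (3,6):dx=+4,dy=+7->C
  (3,7):dx=+7,dy=-2->D; (3,8):dx=+1,dy=-4->D; (4,5):dx=+1,dy=+2->C; (4,6):dx=-4,dy=+6->D
  (4,7):dx=-1,dy=-3->C; (4,8):dx=-7,dy=-5->C; (5,6):dx=-5,dy=+4->D; (5,7):dx=-2,dy=-5->C
  (5,8):dx=-8,dy=-7->C; (6,7):dx=+3,dy=-9->D; (6,8):dx=-3,dy=-11->C; (7,8):dx=-6,dy=-2->C
Step 2: C = 16, D = 12, total pairs = 28.
Step 3: tau = (C - D)/(n(n-1)/2) = (16 - 12)/28 = 0.142857.
Step 4: Exact two-sided p-value (enumerate n! = 40320 permutations of y under H0): p = 0.719544.
Step 5: alpha = 0.05. fail to reject H0.

tau_b = 0.1429 (C=16, D=12), p = 0.719544, fail to reject H0.


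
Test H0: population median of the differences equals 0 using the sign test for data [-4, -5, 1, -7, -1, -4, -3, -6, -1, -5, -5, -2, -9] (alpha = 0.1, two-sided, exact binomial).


Step 1: Discard zero differences. Original n = 13; n_eff = number of nonzero differences = 13.
Nonzero differences (with sign): -4, -5, +1, -7, -1, -4, -3, -6, -1, -5, -5, -2, -9
Step 2: Count signs: positive = 1, negative = 12.
Step 3: Under H0: P(positive) = 0.5, so the number of positives S ~ Bin(13, 0.5).
Step 4: Two-sided exact p-value = sum of Bin(13,0.5) probabilities at or below the observed probability = 0.003418.
Step 5: alpha = 0.1. reject H0.

n_eff = 13, pos = 1, neg = 12, p = 0.003418, reject H0.


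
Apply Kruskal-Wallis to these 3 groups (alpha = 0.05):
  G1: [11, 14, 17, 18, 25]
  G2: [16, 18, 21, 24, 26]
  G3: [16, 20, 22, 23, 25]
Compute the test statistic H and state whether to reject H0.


Step 1: Combine all N = 15 observations and assign midranks.
sorted (value, group, rank): (11,G1,1), (14,G1,2), (16,G2,3.5), (16,G3,3.5), (17,G1,5), (18,G1,6.5), (18,G2,6.5), (20,G3,8), (21,G2,9), (22,G3,10), (23,G3,11), (24,G2,12), (25,G1,13.5), (25,G3,13.5), (26,G2,15)
Step 2: Sum ranks within each group.
R_1 = 28 (n_1 = 5)
R_2 = 46 (n_2 = 5)
R_3 = 46 (n_3 = 5)
Step 3: H = 12/(N(N+1)) * sum(R_i^2/n_i) - 3(N+1)
     = 12/(15*16) * (28^2/5 + 46^2/5 + 46^2/5) - 3*16
     = 0.050000 * 1003.2 - 48
     = 2.160000.
Step 4: Ties present; correction factor C = 1 - 18/(15^3 - 15) = 0.994643. Corrected H = 2.160000 / 0.994643 = 2.171634.
Step 5: Under H0, H ~ chi^2(2); p-value = 0.337626.
Step 6: alpha = 0.05. fail to reject H0.

H = 2.1716, df = 2, p = 0.337626, fail to reject H0.


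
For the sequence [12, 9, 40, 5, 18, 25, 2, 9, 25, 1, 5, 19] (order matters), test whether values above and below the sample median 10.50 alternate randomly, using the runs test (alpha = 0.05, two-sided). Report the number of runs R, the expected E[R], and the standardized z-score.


Step 1: Compute median = 10.50; label A = above, B = below.
Labels in order: ABABAABBABBA  (n_A = 6, n_B = 6)
Step 2: Count runs R = 9.
Step 3: Under H0 (random ordering), E[R] = 2*n_A*n_B/(n_A+n_B) + 1 = 2*6*6/12 + 1 = 7.0000.
        Var[R] = 2*n_A*n_B*(2*n_A*n_B - n_A - n_B) / ((n_A+n_B)^2 * (n_A+n_B-1)) = 4320/1584 = 2.7273.
        SD[R] = 1.6514.
Step 4: Continuity-corrected z = (R - 0.5 - E[R]) / SD[R] = (9 - 0.5 - 7.0000) / 1.6514 = 0.9083.
Step 5: Two-sided p-value via normal approximation = 2*(1 - Phi(|z|)) = 0.363722.
Step 6: alpha = 0.05. fail to reject H0.

R = 9, z = 0.9083, p = 0.363722, fail to reject H0.


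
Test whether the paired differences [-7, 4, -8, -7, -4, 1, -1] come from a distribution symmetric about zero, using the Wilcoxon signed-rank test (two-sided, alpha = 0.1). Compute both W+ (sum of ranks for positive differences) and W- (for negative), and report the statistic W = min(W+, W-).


Step 1: Drop any zero differences (none here) and take |d_i|.
|d| = [7, 4, 8, 7, 4, 1, 1]
Step 2: Midrank |d_i| (ties get averaged ranks).
ranks: |7|->5.5, |4|->3.5, |8|->7, |7|->5.5, |4|->3.5, |1|->1.5, |1|->1.5
Step 3: Attach original signs; sum ranks with positive sign and with negative sign.
W+ = 3.5 + 1.5 = 5
W- = 5.5 + 7 + 5.5 + 3.5 + 1.5 = 23
(Check: W+ + W- = 28 should equal n(n+1)/2 = 28.)
Step 4: Test statistic W = min(W+, W-) = 5.
Step 5: Ties in |d|, so use the tie-corrected normal approximation.
        E[W] = n(n+1)/4 = 7*8/4 = 14.
        Tie groups: |d|=1 (t=2), |d|=4 (t=2), |d|=7 (t=2); sum(t^3 - t) = 18.
        Var[W] = n(n+1)(2n+1)/24 - sum(t^3-t)/48 = 840/24 - 18/48 = 34.625.
        z = (W - E[W]) / sqrt(Var[W]) = (5 - 14) / 5.8843 = -1.5295.
        Two-sided p = 2*Phi(z) = 0.126142.
Step 6: alpha = 0.1. fail to reject H0.

W+ = 5, W- = 23, W = min = 5, p = 0.126142, fail to reject H0.


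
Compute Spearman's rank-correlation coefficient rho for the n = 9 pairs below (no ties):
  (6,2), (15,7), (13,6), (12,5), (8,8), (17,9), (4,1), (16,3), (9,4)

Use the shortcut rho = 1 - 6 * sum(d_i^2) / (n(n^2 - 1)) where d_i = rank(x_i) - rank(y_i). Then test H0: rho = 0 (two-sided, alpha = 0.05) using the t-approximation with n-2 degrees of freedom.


Step 1: Rank x and y separately (midranks; no ties here).
rank(x): 6->2, 15->7, 13->6, 12->5, 8->3, 17->9, 4->1, 16->8, 9->4
rank(y): 2->2, 7->7, 6->6, 5->5, 8->8, 9->9, 1->1, 3->3, 4->4
Step 2: d_i = R_x(i) - R_y(i); compute d_i^2.
  (2-2)^2=0, (7-7)^2=0, (6-6)^2=0, (5-5)^2=0, (3-8)^2=25, (9-9)^2=0, (1-1)^2=0, (8-3)^2=25, (4-4)^2=0
sum(d^2) = 50.
Step 3: rho = 1 - 6*50 / (9*(9^2 - 1)) = 1 - 300/720 = 0.583333.
Step 4: Under H0, t = rho * sqrt((n-2)/(1-rho^2)) = 1.9001 ~ t(7).
Step 5: Two-sided p-value from the t-distribution with 7 df = 0.099186.
Step 6: alpha = 0.05. fail to reject H0.

rho = 0.5833, p = 0.099186, fail to reject H0 at alpha = 0.05.


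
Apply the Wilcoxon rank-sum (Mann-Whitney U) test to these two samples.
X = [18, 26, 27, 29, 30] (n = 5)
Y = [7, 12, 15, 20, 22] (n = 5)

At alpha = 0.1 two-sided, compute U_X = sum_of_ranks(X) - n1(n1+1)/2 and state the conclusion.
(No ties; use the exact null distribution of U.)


Step 1: Combine and sort all 10 observations; assign midranks.
sorted (value, group): (7,Y), (12,Y), (15,Y), (18,X), (20,Y), (22,Y), (26,X), (27,X), (29,X), (30,X)
ranks: 7->1, 12->2, 15->3, 18->4, 20->5, 22->6, 26->7, 27->8, 29->9, 30->10
Step 2: Rank sum for X: R1 = 4 + 7 + 8 + 9 + 10 = 38.
Step 3: U_X = R1 - n1(n1+1)/2 = 38 - 5*6/2 = 38 - 15 = 23.
       U_Y = n1*n2 - U_X = 25 - 23 = 2.
Step 4: No ties, so the exact null distribution of U (based on enumerating the C(10,5) = 252 equally likely rank assignments) gives the two-sided p-value.
Step 5: p-value = 0.031746; compare to alpha = 0.1. reject H0.

U_X = 23, p = 0.031746, reject H0 at alpha = 0.1.


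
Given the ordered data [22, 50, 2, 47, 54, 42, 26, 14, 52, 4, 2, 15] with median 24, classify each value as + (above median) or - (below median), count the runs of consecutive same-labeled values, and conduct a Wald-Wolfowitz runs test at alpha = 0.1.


Step 1: Compute median = 24; label A = above, B = below.
Labels in order: BABAAAABABBB  (n_A = 6, n_B = 6)
Step 2: Count runs R = 7.
Step 3: Under H0 (random ordering), E[R] = 2*n_A*n_B/(n_A+n_B) + 1 = 2*6*6/12 + 1 = 7.0000.
        Var[R] = 2*n_A*n_B*(2*n_A*n_B - n_A - n_B) / ((n_A+n_B)^2 * (n_A+n_B-1)) = 4320/1584 = 2.7273.
        SD[R] = 1.6514.
Step 4: R = E[R], so z = 0 with no continuity correction.
Step 5: Two-sided p-value via normal approximation = 2*(1 - Phi(|z|)) = 1.000000.
Step 6: alpha = 0.1. fail to reject H0.

R = 7, z = 0.0000, p = 1.000000, fail to reject H0.


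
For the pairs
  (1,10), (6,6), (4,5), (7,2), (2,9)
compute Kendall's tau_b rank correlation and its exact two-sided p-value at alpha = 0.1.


Step 1: Enumerate the 10 unordered pairs (i,j) with i<j and classify each by sign(x_j-x_i) * sign(y_j-y_i).
  (1,2):dx=+5,dy=-4->D; (1,3):dx=+3,dy=-5->D; (1,4):dx=+6,dy=-8->D; (1,5):dx=+1,dy=-1->D
  (2,3):dx=-2,dy=-1->C; (2,4):dx=+1,dy=-4->D; (2,5):dx=-4,dy=+3->D; (3,4):dx=+3,dy=-3->D
  (3,5):dx=-2,dy=+4->D; (4,5):dx=-5,dy=+7->D
Step 2: C = 1, D = 9, total pairs = 10.
Step 3: tau = (C - D)/(n(n-1)/2) = (1 - 9)/10 = -0.800000.
Step 4: Exact two-sided p-value (enumerate n! = 120 permutations of y under H0): p = 0.083333.
Step 5: alpha = 0.1. reject H0.

tau_b = -0.8000 (C=1, D=9), p = 0.083333, reject H0.


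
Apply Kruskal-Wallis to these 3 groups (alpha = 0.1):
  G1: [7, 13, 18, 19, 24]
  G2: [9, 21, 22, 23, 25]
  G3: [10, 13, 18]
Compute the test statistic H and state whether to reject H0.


Step 1: Combine all N = 13 observations and assign midranks.
sorted (value, group, rank): (7,G1,1), (9,G2,2), (10,G3,3), (13,G1,4.5), (13,G3,4.5), (18,G1,6.5), (18,G3,6.5), (19,G1,8), (21,G2,9), (22,G2,10), (23,G2,11), (24,G1,12), (25,G2,13)
Step 2: Sum ranks within each group.
R_1 = 32 (n_1 = 5)
R_2 = 45 (n_2 = 5)
R_3 = 14 (n_3 = 3)
Step 3: H = 12/(N(N+1)) * sum(R_i^2/n_i) - 3(N+1)
     = 12/(13*14) * (32^2/5 + 45^2/5 + 14^2/3) - 3*14
     = 0.065934 * 675.133 - 42
     = 2.514286.
Step 4: Ties present; correction factor C = 1 - 12/(13^3 - 13) = 0.994505. Corrected H = 2.514286 / 0.994505 = 2.528177.
Step 5: Under H0, H ~ chi^2(2); p-value = 0.282497.
Step 6: alpha = 0.1. fail to reject H0.

H = 2.5282, df = 2, p = 0.282497, fail to reject H0.


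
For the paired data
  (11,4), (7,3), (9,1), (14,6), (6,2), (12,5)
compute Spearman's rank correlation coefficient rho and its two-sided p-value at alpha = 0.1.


Step 1: Rank x and y separately (midranks; no ties here).
rank(x): 11->4, 7->2, 9->3, 14->6, 6->1, 12->5
rank(y): 4->4, 3->3, 1->1, 6->6, 2->2, 5->5
Step 2: d_i = R_x(i) - R_y(i); compute d_i^2.
  (4-4)^2=0, (2-3)^2=1, (3-1)^2=4, (6-6)^2=0, (1-2)^2=1, (5-5)^2=0
sum(d^2) = 6.
Step 3: rho = 1 - 6*6 / (6*(6^2 - 1)) = 1 - 36/210 = 0.828571.
Step 4: Under H0, t = rho * sqrt((n-2)/(1-rho^2)) = 2.9598 ~ t(4).
Step 5: Two-sided p-value from the t-distribution with 4 df = 0.041563.
Step 6: alpha = 0.1. reject H0.

rho = 0.8286, p = 0.041563, reject H0 at alpha = 0.1.


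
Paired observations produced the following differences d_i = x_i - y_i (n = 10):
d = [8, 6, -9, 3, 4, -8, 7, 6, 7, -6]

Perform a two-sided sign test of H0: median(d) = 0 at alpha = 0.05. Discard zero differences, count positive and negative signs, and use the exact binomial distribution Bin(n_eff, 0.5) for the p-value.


Step 1: Discard zero differences. Original n = 10; n_eff = number of nonzero differences = 10.
Nonzero differences (with sign): +8, +6, -9, +3, +4, -8, +7, +6, +7, -6
Step 2: Count signs: positive = 7, negative = 3.
Step 3: Under H0: P(positive) = 0.5, so the number of positives S ~ Bin(10, 0.5).
Step 4: Two-sided exact p-value = sum of Bin(10,0.5) probabilities at or below the observed probability = 0.343750.
Step 5: alpha = 0.05. fail to reject H0.

n_eff = 10, pos = 7, neg = 3, p = 0.343750, fail to reject H0.


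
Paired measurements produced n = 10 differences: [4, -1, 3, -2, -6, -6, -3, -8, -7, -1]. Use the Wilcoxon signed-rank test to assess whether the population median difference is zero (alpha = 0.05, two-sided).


Step 1: Drop any zero differences (none here) and take |d_i|.
|d| = [4, 1, 3, 2, 6, 6, 3, 8, 7, 1]
Step 2: Midrank |d_i| (ties get averaged ranks).
ranks: |4|->6, |1|->1.5, |3|->4.5, |2|->3, |6|->7.5, |6|->7.5, |3|->4.5, |8|->10, |7|->9, |1|->1.5
Step 3: Attach original signs; sum ranks with positive sign and with negative sign.
W+ = 6 + 4.5 = 10.5
W- = 1.5 + 3 + 7.5 + 7.5 + 4.5 + 10 + 9 + 1.5 = 44.5
(Check: W+ + W- = 55 should equal n(n+1)/2 = 55.)
Step 4: Test statistic W = min(W+, W-) = 10.5.
Step 5: Ties in |d|, so use the tie-corrected normal approximation.
        E[W] = n(n+1)/4 = 10*11/4 = 27.5.
        Tie groups: |d|=1 (t=2), |d|=3 (t=2), |d|=6 (t=2); sum(t^3 - t) = 18.
        Var[W] = n(n+1)(2n+1)/24 - sum(t^3-t)/48 = 2310/24 - 18/48 = 95.875.
        z = (W - E[W]) / sqrt(Var[W]) = (10.5 - 27.5) / 9.7916 = -1.7362.
        Two-sided p = 2*Phi(z) = 0.082531.
Step 6: alpha = 0.05. fail to reject H0.

W+ = 10.5, W- = 44.5, W = min = 10.5, p = 0.082531, fail to reject H0.


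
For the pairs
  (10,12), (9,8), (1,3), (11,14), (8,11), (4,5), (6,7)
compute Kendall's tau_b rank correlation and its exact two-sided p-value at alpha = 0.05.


Step 1: Enumerate the 21 unordered pairs (i,j) with i<j and classify each by sign(x_j-x_i) * sign(y_j-y_i).
  (1,2):dx=-1,dy=-4->C; (1,3):dx=-9,dy=-9->C; (1,4):dx=+1,dy=+2->C; (1,5):dx=-2,dy=-1->C
  (1,6):dx=-6,dy=-7->C; (1,7):dx=-4,dy=-5->C; (2,3):dx=-8,dy=-5->C; (2,4):dx=+2,dy=+6->C
  (2,5):dx=-1,dy=+3->D; (2,6):dx=-5,dy=-3->C; (2,7):dx=-3,dy=-1->C; (3,4):dx=+10,dy=+11->C
  (3,5):dx=+7,dy=+8->C; (3,6):dx=+3,dy=+2->C; (3,7):dx=+5,dy=+4->C; (4,5):dx=-3,dy=-3->C
  (4,6):dx=-7,dy=-9->C; (4,7):dx=-5,dy=-7->C; (5,6):dx=-4,dy=-6->C; (5,7):dx=-2,dy=-4->C
  (6,7):dx=+2,dy=+2->C
Step 2: C = 20, D = 1, total pairs = 21.
Step 3: tau = (C - D)/(n(n-1)/2) = (20 - 1)/21 = 0.904762.
Step 4: Exact two-sided p-value (enumerate n! = 5040 permutations of y under H0): p = 0.002778.
Step 5: alpha = 0.05. reject H0.

tau_b = 0.9048 (C=20, D=1), p = 0.002778, reject H0.


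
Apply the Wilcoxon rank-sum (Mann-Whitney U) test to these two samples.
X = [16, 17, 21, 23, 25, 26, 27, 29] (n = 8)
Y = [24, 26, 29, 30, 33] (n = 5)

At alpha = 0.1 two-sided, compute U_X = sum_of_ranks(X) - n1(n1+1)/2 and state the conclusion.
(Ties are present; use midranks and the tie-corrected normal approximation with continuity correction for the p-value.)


Step 1: Combine and sort all 13 observations; assign midranks.
sorted (value, group): (16,X), (17,X), (21,X), (23,X), (24,Y), (25,X), (26,X), (26,Y), (27,X), (29,X), (29,Y), (30,Y), (33,Y)
ranks: 16->1, 17->2, 21->3, 23->4, 24->5, 25->6, 26->7.5, 26->7.5, 27->9, 29->10.5, 29->10.5, 30->12, 33->13
Step 2: Rank sum for X: R1 = 1 + 2 + 3 + 4 + 6 + 7.5 + 9 + 10.5 = 43.
Step 3: U_X = R1 - n1(n1+1)/2 = 43 - 8*9/2 = 43 - 36 = 7.
       U_Y = n1*n2 - U_X = 40 - 7 = 33.
Step 4: Ties are present, so use the tie-corrected normal approximation (with continuity correction) for the p-value.
Step 5: p-value = 0.066526; compare to alpha = 0.1. reject H0.

U_X = 7, p = 0.066526, reject H0 at alpha = 0.1.


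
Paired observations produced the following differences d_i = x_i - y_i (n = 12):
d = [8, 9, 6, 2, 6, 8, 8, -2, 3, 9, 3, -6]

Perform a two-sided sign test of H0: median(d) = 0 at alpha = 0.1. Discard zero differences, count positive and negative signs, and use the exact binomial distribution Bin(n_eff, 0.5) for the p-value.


Step 1: Discard zero differences. Original n = 12; n_eff = number of nonzero differences = 12.
Nonzero differences (with sign): +8, +9, +6, +2, +6, +8, +8, -2, +3, +9, +3, -6
Step 2: Count signs: positive = 10, negative = 2.
Step 3: Under H0: P(positive) = 0.5, so the number of positives S ~ Bin(12, 0.5).
Step 4: Two-sided exact p-value = sum of Bin(12,0.5) probabilities at or below the observed probability = 0.038574.
Step 5: alpha = 0.1. reject H0.

n_eff = 12, pos = 10, neg = 2, p = 0.038574, reject H0.


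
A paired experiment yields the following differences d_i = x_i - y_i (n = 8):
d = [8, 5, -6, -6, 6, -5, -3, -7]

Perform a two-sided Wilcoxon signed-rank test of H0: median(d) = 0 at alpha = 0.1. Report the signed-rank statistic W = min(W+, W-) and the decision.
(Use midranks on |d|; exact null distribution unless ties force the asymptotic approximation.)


Step 1: Drop any zero differences (none here) and take |d_i|.
|d| = [8, 5, 6, 6, 6, 5, 3, 7]
Step 2: Midrank |d_i| (ties get averaged ranks).
ranks: |8|->8, |5|->2.5, |6|->5, |6|->5, |6|->5, |5|->2.5, |3|->1, |7|->7
Step 3: Attach original signs; sum ranks with positive sign and with negative sign.
W+ = 8 + 2.5 + 5 = 15.5
W- = 5 + 5 + 2.5 + 1 + 7 = 20.5
(Check: W+ + W- = 36 should equal n(n+1)/2 = 36.)
Step 4: Test statistic W = min(W+, W-) = 15.5.
Step 5: Ties in |d|, so use the tie-corrected normal approximation.
        E[W] = n(n+1)/4 = 8*9/4 = 18.
        Tie groups: |d|=5 (t=2), |d|=6 (t=3); sum(t^3 - t) = 30.
        Var[W] = n(n+1)(2n+1)/24 - sum(t^3-t)/48 = 1224/24 - 30/48 = 50.375.
        z = (W - E[W]) / sqrt(Var[W]) = (15.5 - 18) / 7.0975 = -0.3522.
        Two-sided p = 2*Phi(z) = 0.724662.
Step 6: alpha = 0.1. fail to reject H0.

W+ = 15.5, W- = 20.5, W = min = 15.5, p = 0.724662, fail to reject H0.


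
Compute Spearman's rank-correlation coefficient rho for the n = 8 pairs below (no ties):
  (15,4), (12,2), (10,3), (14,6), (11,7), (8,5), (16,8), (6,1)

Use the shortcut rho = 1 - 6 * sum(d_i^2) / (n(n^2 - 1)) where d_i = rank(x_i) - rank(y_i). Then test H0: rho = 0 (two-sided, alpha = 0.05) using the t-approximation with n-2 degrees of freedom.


Step 1: Rank x and y separately (midranks; no ties here).
rank(x): 15->7, 12->5, 10->3, 14->6, 11->4, 8->2, 16->8, 6->1
rank(y): 4->4, 2->2, 3->3, 6->6, 7->7, 5->5, 8->8, 1->1
Step 2: d_i = R_x(i) - R_y(i); compute d_i^2.
  (7-4)^2=9, (5-2)^2=9, (3-3)^2=0, (6-6)^2=0, (4-7)^2=9, (2-5)^2=9, (8-8)^2=0, (1-1)^2=0
sum(d^2) = 36.
Step 3: rho = 1 - 6*36 / (8*(8^2 - 1)) = 1 - 216/504 = 0.571429.
Step 4: Under H0, t = rho * sqrt((n-2)/(1-rho^2)) = 1.7056 ~ t(6).
Step 5: Two-sided p-value from the t-distribution with 6 df = 0.138960.
Step 6: alpha = 0.05. fail to reject H0.

rho = 0.5714, p = 0.138960, fail to reject H0 at alpha = 0.05.


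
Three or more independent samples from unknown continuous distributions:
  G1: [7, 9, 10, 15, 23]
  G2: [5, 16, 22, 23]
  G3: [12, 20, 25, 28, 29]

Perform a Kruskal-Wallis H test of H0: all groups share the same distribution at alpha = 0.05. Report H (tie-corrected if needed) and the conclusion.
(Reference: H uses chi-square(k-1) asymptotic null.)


Step 1: Combine all N = 14 observations and assign midranks.
sorted (value, group, rank): (5,G2,1), (7,G1,2), (9,G1,3), (10,G1,4), (12,G3,5), (15,G1,6), (16,G2,7), (20,G3,8), (22,G2,9), (23,G1,10.5), (23,G2,10.5), (25,G3,12), (28,G3,13), (29,G3,14)
Step 2: Sum ranks within each group.
R_1 = 25.5 (n_1 = 5)
R_2 = 27.5 (n_2 = 4)
R_3 = 52 (n_3 = 5)
Step 3: H = 12/(N(N+1)) * sum(R_i^2/n_i) - 3(N+1)
     = 12/(14*15) * (25.5^2/5 + 27.5^2/4 + 52^2/5) - 3*15
     = 0.057143 * 859.912 - 45
     = 4.137857.
Step 4: Ties present; correction factor C = 1 - 6/(14^3 - 14) = 0.997802. Corrected H = 4.137857 / 0.997802 = 4.146971.
Step 5: Under H0, H ~ chi^2(2); p-value = 0.125747.
Step 6: alpha = 0.05. fail to reject H0.

H = 4.1470, df = 2, p = 0.125747, fail to reject H0.


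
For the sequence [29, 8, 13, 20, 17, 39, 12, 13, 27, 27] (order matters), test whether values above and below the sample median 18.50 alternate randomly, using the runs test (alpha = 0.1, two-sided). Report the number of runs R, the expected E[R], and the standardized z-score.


Step 1: Compute median = 18.50; label A = above, B = below.
Labels in order: ABBABABBAA  (n_A = 5, n_B = 5)
Step 2: Count runs R = 7.
Step 3: Under H0 (random ordering), E[R] = 2*n_A*n_B/(n_A+n_B) + 1 = 2*5*5/10 + 1 = 6.0000.
        Var[R] = 2*n_A*n_B*(2*n_A*n_B - n_A - n_B) / ((n_A+n_B)^2 * (n_A+n_B-1)) = 2000/900 = 2.2222.
        SD[R] = 1.4907.
Step 4: Continuity-corrected z = (R - 0.5 - E[R]) / SD[R] = (7 - 0.5 - 6.0000) / 1.4907 = 0.3354.
Step 5: Two-sided p-value via normal approximation = 2*(1 - Phi(|z|)) = 0.737316.
Step 6: alpha = 0.1. fail to reject H0.

R = 7, z = 0.3354, p = 0.737316, fail to reject H0.


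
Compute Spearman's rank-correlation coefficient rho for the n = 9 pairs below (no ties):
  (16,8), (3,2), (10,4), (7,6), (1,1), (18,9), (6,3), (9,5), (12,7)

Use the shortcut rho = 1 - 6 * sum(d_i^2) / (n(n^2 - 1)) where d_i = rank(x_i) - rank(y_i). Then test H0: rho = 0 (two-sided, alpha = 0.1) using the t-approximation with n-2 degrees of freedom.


Step 1: Rank x and y separately (midranks; no ties here).
rank(x): 16->8, 3->2, 10->6, 7->4, 1->1, 18->9, 6->3, 9->5, 12->7
rank(y): 8->8, 2->2, 4->4, 6->6, 1->1, 9->9, 3->3, 5->5, 7->7
Step 2: d_i = R_x(i) - R_y(i); compute d_i^2.
  (8-8)^2=0, (2-2)^2=0, (6-4)^2=4, (4-6)^2=4, (1-1)^2=0, (9-9)^2=0, (3-3)^2=0, (5-5)^2=0, (7-7)^2=0
sum(d^2) = 8.
Step 3: rho = 1 - 6*8 / (9*(9^2 - 1)) = 1 - 48/720 = 0.933333.
Step 4: Under H0, t = rho * sqrt((n-2)/(1-rho^2)) = 6.8783 ~ t(7).
Step 5: Two-sided p-value from the t-distribution with 7 df = 0.000236.
Step 6: alpha = 0.1. reject H0.

rho = 0.9333, p = 0.000236, reject H0 at alpha = 0.1.


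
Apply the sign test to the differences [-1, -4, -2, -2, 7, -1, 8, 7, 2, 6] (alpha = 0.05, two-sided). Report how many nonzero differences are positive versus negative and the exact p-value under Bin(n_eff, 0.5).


Step 1: Discard zero differences. Original n = 10; n_eff = number of nonzero differences = 10.
Nonzero differences (with sign): -1, -4, -2, -2, +7, -1, +8, +7, +2, +6
Step 2: Count signs: positive = 5, negative = 5.
Step 3: Under H0: P(positive) = 0.5, so the number of positives S ~ Bin(10, 0.5).
Step 4: Two-sided exact p-value = sum of Bin(10,0.5) probabilities at or below the observed probability = 1.000000.
Step 5: alpha = 0.05. fail to reject H0.

n_eff = 10, pos = 5, neg = 5, p = 1.000000, fail to reject H0.


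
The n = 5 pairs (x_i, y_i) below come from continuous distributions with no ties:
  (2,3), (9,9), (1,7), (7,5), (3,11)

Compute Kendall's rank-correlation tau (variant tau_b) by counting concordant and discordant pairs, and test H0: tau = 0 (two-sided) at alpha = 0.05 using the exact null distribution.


Step 1: Enumerate the 10 unordered pairs (i,j) with i<j and classify each by sign(x_j-x_i) * sign(y_j-y_i).
  (1,2):dx=+7,dy=+6->C; (1,3):dx=-1,dy=+4->D; (1,4):dx=+5,dy=+2->C; (1,5):dx=+1,dy=+8->C
  (2,3):dx=-8,dy=-2->C; (2,4):dx=-2,dy=-4->C; (2,5):dx=-6,dy=+2->D; (3,4):dx=+6,dy=-2->D
  (3,5):dx=+2,dy=+4->C; (4,5):dx=-4,dy=+6->D
Step 2: C = 6, D = 4, total pairs = 10.
Step 3: tau = (C - D)/(n(n-1)/2) = (6 - 4)/10 = 0.200000.
Step 4: Exact two-sided p-value (enumerate n! = 120 permutations of y under H0): p = 0.816667.
Step 5: alpha = 0.05. fail to reject H0.

tau_b = 0.2000 (C=6, D=4), p = 0.816667, fail to reject H0.


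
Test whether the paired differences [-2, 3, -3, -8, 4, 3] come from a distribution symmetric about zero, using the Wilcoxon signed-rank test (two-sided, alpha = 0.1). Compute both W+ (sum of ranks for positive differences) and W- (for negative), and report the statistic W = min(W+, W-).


Step 1: Drop any zero differences (none here) and take |d_i|.
|d| = [2, 3, 3, 8, 4, 3]
Step 2: Midrank |d_i| (ties get averaged ranks).
ranks: |2|->1, |3|->3, |3|->3, |8|->6, |4|->5, |3|->3
Step 3: Attach original signs; sum ranks with positive sign and with negative sign.
W+ = 3 + 5 + 3 = 11
W- = 1 + 3 + 6 = 10
(Check: W+ + W- = 21 should equal n(n+1)/2 = 21.)
Step 4: Test statistic W = min(W+, W-) = 10.
Step 5: Ties in |d|, so use the tie-corrected normal approximation.
        E[W] = n(n+1)/4 = 6*7/4 = 10.5.
        Tie groups: |d|=3 (t=3); sum(t^3 - t) = 24.
        Var[W] = n(n+1)(2n+1)/24 - sum(t^3-t)/48 = 546/24 - 24/48 = 22.25.
        z = (W - E[W]) / sqrt(Var[W]) = (10 - 10.5) / 4.7170 = -0.1060.
        Two-sided p = 2*Phi(z) = 0.915583.
Step 6: alpha = 0.1. fail to reject H0.

W+ = 11, W- = 10, W = min = 10, p = 0.915583, fail to reject H0.


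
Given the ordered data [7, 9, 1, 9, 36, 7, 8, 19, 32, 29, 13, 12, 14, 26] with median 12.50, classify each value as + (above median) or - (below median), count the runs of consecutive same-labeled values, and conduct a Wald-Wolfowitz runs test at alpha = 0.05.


Step 1: Compute median = 12.50; label A = above, B = below.
Labels in order: BBBBABBAAAABAA  (n_A = 7, n_B = 7)
Step 2: Count runs R = 6.
Step 3: Under H0 (random ordering), E[R] = 2*n_A*n_B/(n_A+n_B) + 1 = 2*7*7/14 + 1 = 8.0000.
        Var[R] = 2*n_A*n_B*(2*n_A*n_B - n_A - n_B) / ((n_A+n_B)^2 * (n_A+n_B-1)) = 8232/2548 = 3.2308.
        SD[R] = 1.7974.
Step 4: Continuity-corrected z = (R + 0.5 - E[R]) / SD[R] = (6 + 0.5 - 8.0000) / 1.7974 = -0.8345.
Step 5: Two-sided p-value via normal approximation = 2*(1 - Phi(|z|)) = 0.403986.
Step 6: alpha = 0.05. fail to reject H0.

R = 6, z = -0.8345, p = 0.403986, fail to reject H0.


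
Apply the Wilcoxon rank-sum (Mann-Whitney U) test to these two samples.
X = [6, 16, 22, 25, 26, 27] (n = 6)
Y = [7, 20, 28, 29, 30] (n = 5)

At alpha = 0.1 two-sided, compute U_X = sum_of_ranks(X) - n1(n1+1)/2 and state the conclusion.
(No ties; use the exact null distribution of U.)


Step 1: Combine and sort all 11 observations; assign midranks.
sorted (value, group): (6,X), (7,Y), (16,X), (20,Y), (22,X), (25,X), (26,X), (27,X), (28,Y), (29,Y), (30,Y)
ranks: 6->1, 7->2, 16->3, 20->4, 22->5, 25->6, 26->7, 27->8, 28->9, 29->10, 30->11
Step 2: Rank sum for X: R1 = 1 + 3 + 5 + 6 + 7 + 8 = 30.
Step 3: U_X = R1 - n1(n1+1)/2 = 30 - 6*7/2 = 30 - 21 = 9.
       U_Y = n1*n2 - U_X = 30 - 9 = 21.
Step 4: No ties, so the exact null distribution of U (based on enumerating the C(11,6) = 462 equally likely rank assignments) gives the two-sided p-value.
Step 5: p-value = 0.329004; compare to alpha = 0.1. fail to reject H0.

U_X = 9, p = 0.329004, fail to reject H0 at alpha = 0.1.


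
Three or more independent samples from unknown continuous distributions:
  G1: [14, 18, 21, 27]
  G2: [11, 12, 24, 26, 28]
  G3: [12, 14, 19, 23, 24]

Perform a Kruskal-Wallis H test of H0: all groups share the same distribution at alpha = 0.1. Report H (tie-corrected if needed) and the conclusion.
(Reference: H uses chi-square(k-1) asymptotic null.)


Step 1: Combine all N = 14 observations and assign midranks.
sorted (value, group, rank): (11,G2,1), (12,G2,2.5), (12,G3,2.5), (14,G1,4.5), (14,G3,4.5), (18,G1,6), (19,G3,7), (21,G1,8), (23,G3,9), (24,G2,10.5), (24,G3,10.5), (26,G2,12), (27,G1,13), (28,G2,14)
Step 2: Sum ranks within each group.
R_1 = 31.5 (n_1 = 4)
R_2 = 40 (n_2 = 5)
R_3 = 33.5 (n_3 = 5)
Step 3: H = 12/(N(N+1)) * sum(R_i^2/n_i) - 3(N+1)
     = 12/(14*15) * (31.5^2/4 + 40^2/5 + 33.5^2/5) - 3*15
     = 0.057143 * 792.513 - 45
     = 0.286429.
Step 4: Ties present; correction factor C = 1 - 18/(14^3 - 14) = 0.993407. Corrected H = 0.286429 / 0.993407 = 0.288330.
Step 5: Under H0, H ~ chi^2(2); p-value = 0.865745.
Step 6: alpha = 0.1. fail to reject H0.

H = 0.2883, df = 2, p = 0.865745, fail to reject H0.


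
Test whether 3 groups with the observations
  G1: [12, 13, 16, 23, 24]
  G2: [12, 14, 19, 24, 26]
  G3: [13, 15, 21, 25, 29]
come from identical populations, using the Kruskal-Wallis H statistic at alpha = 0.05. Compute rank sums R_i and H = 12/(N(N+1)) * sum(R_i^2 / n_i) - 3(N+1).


Step 1: Combine all N = 15 observations and assign midranks.
sorted (value, group, rank): (12,G1,1.5), (12,G2,1.5), (13,G1,3.5), (13,G3,3.5), (14,G2,5), (15,G3,6), (16,G1,7), (19,G2,8), (21,G3,9), (23,G1,10), (24,G1,11.5), (24,G2,11.5), (25,G3,13), (26,G2,14), (29,G3,15)
Step 2: Sum ranks within each group.
R_1 = 33.5 (n_1 = 5)
R_2 = 40 (n_2 = 5)
R_3 = 46.5 (n_3 = 5)
Step 3: H = 12/(N(N+1)) * sum(R_i^2/n_i) - 3(N+1)
     = 12/(15*16) * (33.5^2/5 + 40^2/5 + 46.5^2/5) - 3*16
     = 0.050000 * 976.9 - 48
     = 0.845000.
Step 4: Ties present; correction factor C = 1 - 18/(15^3 - 15) = 0.994643. Corrected H = 0.845000 / 0.994643 = 0.849551.
Step 5: Under H0, H ~ chi^2(2); p-value = 0.653917.
Step 6: alpha = 0.05. fail to reject H0.

H = 0.8496, df = 2, p = 0.653917, fail to reject H0.


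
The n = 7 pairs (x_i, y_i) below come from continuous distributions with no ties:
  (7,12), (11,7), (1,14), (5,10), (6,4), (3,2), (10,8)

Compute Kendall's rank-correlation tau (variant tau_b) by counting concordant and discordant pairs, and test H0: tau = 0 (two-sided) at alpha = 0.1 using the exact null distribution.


Step 1: Enumerate the 21 unordered pairs (i,j) with i<j and classify each by sign(x_j-x_i) * sign(y_j-y_i).
  (1,2):dx=+4,dy=-5->D; (1,3):dx=-6,dy=+2->D; (1,4):dx=-2,dy=-2->C; (1,5):dx=-1,dy=-8->C
  (1,6):dx=-4,dy=-10->C; (1,7):dx=+3,dy=-4->D; (2,3):dx=-10,dy=+7->D; (2,4):dx=-6,dy=+3->D
  (2,5):dx=-5,dy=-3->C; (2,6):dx=-8,dy=-5->C; (2,7):dx=-1,dy=+1->D; (3,4):dx=+4,dy=-4->D
  (3,5):dx=+5,dy=-10->D; (3,6):dx=+2,dy=-12->D; (3,7):dx=+9,dy=-6->D; (4,5):dx=+1,dy=-6->D
  (4,6):dx=-2,dy=-8->C; (4,7):dx=+5,dy=-2->D; (5,6):dx=-3,dy=-2->C; (5,7):dx=+4,dy=+4->C
  (6,7):dx=+7,dy=+6->C
Step 2: C = 9, D = 12, total pairs = 21.
Step 3: tau = (C - D)/(n(n-1)/2) = (9 - 12)/21 = -0.142857.
Step 4: Exact two-sided p-value (enumerate n! = 5040 permutations of y under H0): p = 0.772619.
Step 5: alpha = 0.1. fail to reject H0.

tau_b = -0.1429 (C=9, D=12), p = 0.772619, fail to reject H0.


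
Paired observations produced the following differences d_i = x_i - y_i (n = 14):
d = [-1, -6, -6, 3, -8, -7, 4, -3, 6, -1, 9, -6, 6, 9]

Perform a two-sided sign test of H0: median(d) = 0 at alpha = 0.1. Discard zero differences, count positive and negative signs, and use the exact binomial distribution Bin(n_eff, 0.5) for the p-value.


Step 1: Discard zero differences. Original n = 14; n_eff = number of nonzero differences = 14.
Nonzero differences (with sign): -1, -6, -6, +3, -8, -7, +4, -3, +6, -1, +9, -6, +6, +9
Step 2: Count signs: positive = 6, negative = 8.
Step 3: Under H0: P(positive) = 0.5, so the number of positives S ~ Bin(14, 0.5).
Step 4: Two-sided exact p-value = sum of Bin(14,0.5) probabilities at or below the observed probability = 0.790527.
Step 5: alpha = 0.1. fail to reject H0.

n_eff = 14, pos = 6, neg = 8, p = 0.790527, fail to reject H0.


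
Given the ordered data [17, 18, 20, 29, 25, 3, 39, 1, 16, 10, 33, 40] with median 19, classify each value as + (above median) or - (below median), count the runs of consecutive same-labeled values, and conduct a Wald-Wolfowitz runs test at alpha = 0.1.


Step 1: Compute median = 19; label A = above, B = below.
Labels in order: BBAAABABBBAA  (n_A = 6, n_B = 6)
Step 2: Count runs R = 6.
Step 3: Under H0 (random ordering), E[R] = 2*n_A*n_B/(n_A+n_B) + 1 = 2*6*6/12 + 1 = 7.0000.
        Var[R] = 2*n_A*n_B*(2*n_A*n_B - n_A - n_B) / ((n_A+n_B)^2 * (n_A+n_B-1)) = 4320/1584 = 2.7273.
        SD[R] = 1.6514.
Step 4: Continuity-corrected z = (R + 0.5 - E[R]) / SD[R] = (6 + 0.5 - 7.0000) / 1.6514 = -0.3028.
Step 5: Two-sided p-value via normal approximation = 2*(1 - Phi(|z|)) = 0.762069.
Step 6: alpha = 0.1. fail to reject H0.

R = 6, z = -0.3028, p = 0.762069, fail to reject H0.


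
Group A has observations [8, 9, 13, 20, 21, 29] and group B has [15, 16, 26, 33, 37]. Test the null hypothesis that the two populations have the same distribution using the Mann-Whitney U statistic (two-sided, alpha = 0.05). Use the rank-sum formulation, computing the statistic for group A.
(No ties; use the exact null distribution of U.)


Step 1: Combine and sort all 11 observations; assign midranks.
sorted (value, group): (8,X), (9,X), (13,X), (15,Y), (16,Y), (20,X), (21,X), (26,Y), (29,X), (33,Y), (37,Y)
ranks: 8->1, 9->2, 13->3, 15->4, 16->5, 20->6, 21->7, 26->8, 29->9, 33->10, 37->11
Step 2: Rank sum for X: R1 = 1 + 2 + 3 + 6 + 7 + 9 = 28.
Step 3: U_X = R1 - n1(n1+1)/2 = 28 - 6*7/2 = 28 - 21 = 7.
       U_Y = n1*n2 - U_X = 30 - 7 = 23.
Step 4: No ties, so the exact null distribution of U (based on enumerating the C(11,6) = 462 equally likely rank assignments) gives the two-sided p-value.
Step 5: p-value = 0.177489; compare to alpha = 0.05. fail to reject H0.

U_X = 7, p = 0.177489, fail to reject H0 at alpha = 0.05.


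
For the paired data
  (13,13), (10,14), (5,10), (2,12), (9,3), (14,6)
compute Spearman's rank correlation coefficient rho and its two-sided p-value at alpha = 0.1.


Step 1: Rank x and y separately (midranks; no ties here).
rank(x): 13->5, 10->4, 5->2, 2->1, 9->3, 14->6
rank(y): 13->5, 14->6, 10->3, 12->4, 3->1, 6->2
Step 2: d_i = R_x(i) - R_y(i); compute d_i^2.
  (5-5)^2=0, (4-6)^2=4, (2-3)^2=1, (1-4)^2=9, (3-1)^2=4, (6-2)^2=16
sum(d^2) = 34.
Step 3: rho = 1 - 6*34 / (6*(6^2 - 1)) = 1 - 204/210 = 0.028571.
Step 4: Under H0, t = rho * sqrt((n-2)/(1-rho^2)) = 0.0572 ~ t(4).
Step 5: Two-sided p-value from the t-distribution with 4 df = 0.957155.
Step 6: alpha = 0.1. fail to reject H0.

rho = 0.0286, p = 0.957155, fail to reject H0 at alpha = 0.1.


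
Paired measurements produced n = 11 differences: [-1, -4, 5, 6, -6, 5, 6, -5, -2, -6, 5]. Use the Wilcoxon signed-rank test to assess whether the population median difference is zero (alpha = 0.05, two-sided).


Step 1: Drop any zero differences (none here) and take |d_i|.
|d| = [1, 4, 5, 6, 6, 5, 6, 5, 2, 6, 5]
Step 2: Midrank |d_i| (ties get averaged ranks).
ranks: |1|->1, |4|->3, |5|->5.5, |6|->9.5, |6|->9.5, |5|->5.5, |6|->9.5, |5|->5.5, |2|->2, |6|->9.5, |5|->5.5
Step 3: Attach original signs; sum ranks with positive sign and with negative sign.
W+ = 5.5 + 9.5 + 5.5 + 9.5 + 5.5 = 35.5
W- = 1 + 3 + 9.5 + 5.5 + 2 + 9.5 = 30.5
(Check: W+ + W- = 66 should equal n(n+1)/2 = 66.)
Step 4: Test statistic W = min(W+, W-) = 30.5.
Step 5: Ties in |d|, so use the tie-corrected normal approximation.
        E[W] = n(n+1)/4 = 11*12/4 = 33.
        Tie groups: |d|=5 (t=4), |d|=6 (t=4); sum(t^3 - t) = 120.
        Var[W] = n(n+1)(2n+1)/24 - sum(t^3-t)/48 = 3036/24 - 120/48 = 124.
        z = (W - E[W]) / sqrt(Var[W]) = (30.5 - 33) / 11.1355 = -0.2245.
        Two-sided p = 2*Phi(z) = 0.822363.
Step 6: alpha = 0.05. fail to reject H0.

W+ = 35.5, W- = 30.5, W = min = 30.5, p = 0.822363, fail to reject H0.


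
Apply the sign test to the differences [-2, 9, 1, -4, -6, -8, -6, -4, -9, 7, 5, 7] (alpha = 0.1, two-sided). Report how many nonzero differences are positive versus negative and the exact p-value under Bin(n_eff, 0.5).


Step 1: Discard zero differences. Original n = 12; n_eff = number of nonzero differences = 12.
Nonzero differences (with sign): -2, +9, +1, -4, -6, -8, -6, -4, -9, +7, +5, +7
Step 2: Count signs: positive = 5, negative = 7.
Step 3: Under H0: P(positive) = 0.5, so the number of positives S ~ Bin(12, 0.5).
Step 4: Two-sided exact p-value = sum of Bin(12,0.5) probabilities at or below the observed probability = 0.774414.
Step 5: alpha = 0.1. fail to reject H0.

n_eff = 12, pos = 5, neg = 7, p = 0.774414, fail to reject H0.


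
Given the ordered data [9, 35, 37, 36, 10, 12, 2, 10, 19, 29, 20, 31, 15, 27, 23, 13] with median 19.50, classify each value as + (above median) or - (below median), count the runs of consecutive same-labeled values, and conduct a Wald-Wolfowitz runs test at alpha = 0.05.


Step 1: Compute median = 19.50; label A = above, B = below.
Labels in order: BAAABBBBBAAABAAB  (n_A = 8, n_B = 8)
Step 2: Count runs R = 7.
Step 3: Under H0 (random ordering), E[R] = 2*n_A*n_B/(n_A+n_B) + 1 = 2*8*8/16 + 1 = 9.0000.
        Var[R] = 2*n_A*n_B*(2*n_A*n_B - n_A - n_B) / ((n_A+n_B)^2 * (n_A+n_B-1)) = 14336/3840 = 3.7333.
        SD[R] = 1.9322.
Step 4: Continuity-corrected z = (R + 0.5 - E[R]) / SD[R] = (7 + 0.5 - 9.0000) / 1.9322 = -0.7763.
Step 5: Two-sided p-value via normal approximation = 2*(1 - Phi(|z|)) = 0.437558.
Step 6: alpha = 0.05. fail to reject H0.

R = 7, z = -0.7763, p = 0.437558, fail to reject H0.


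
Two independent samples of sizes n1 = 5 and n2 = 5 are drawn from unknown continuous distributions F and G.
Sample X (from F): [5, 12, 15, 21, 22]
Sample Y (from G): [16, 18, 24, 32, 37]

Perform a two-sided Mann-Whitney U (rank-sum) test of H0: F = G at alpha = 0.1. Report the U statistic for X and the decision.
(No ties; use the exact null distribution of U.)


Step 1: Combine and sort all 10 observations; assign midranks.
sorted (value, group): (5,X), (12,X), (15,X), (16,Y), (18,Y), (21,X), (22,X), (24,Y), (32,Y), (37,Y)
ranks: 5->1, 12->2, 15->3, 16->4, 18->5, 21->6, 22->7, 24->8, 32->9, 37->10
Step 2: Rank sum for X: R1 = 1 + 2 + 3 + 6 + 7 = 19.
Step 3: U_X = R1 - n1(n1+1)/2 = 19 - 5*6/2 = 19 - 15 = 4.
       U_Y = n1*n2 - U_X = 25 - 4 = 21.
Step 4: No ties, so the exact null distribution of U (based on enumerating the C(10,5) = 252 equally likely rank assignments) gives the two-sided p-value.
Step 5: p-value = 0.095238; compare to alpha = 0.1. reject H0.

U_X = 4, p = 0.095238, reject H0 at alpha = 0.1.
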